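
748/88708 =187/22177  =  0.01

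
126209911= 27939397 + 98270514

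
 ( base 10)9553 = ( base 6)112121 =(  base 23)I18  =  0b10010101010001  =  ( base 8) 22521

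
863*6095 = 5259985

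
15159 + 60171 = 75330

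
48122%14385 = 4967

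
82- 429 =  - 347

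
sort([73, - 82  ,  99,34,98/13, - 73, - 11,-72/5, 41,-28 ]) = [ - 82, - 73,-28, - 72/5, - 11, 98/13 , 34, 41,73, 99 ]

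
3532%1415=702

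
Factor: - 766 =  - 2^1*383^1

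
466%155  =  1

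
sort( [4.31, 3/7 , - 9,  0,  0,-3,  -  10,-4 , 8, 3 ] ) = [ - 10, - 9,  -  4, - 3, 0,0, 3/7, 3, 4.31, 8]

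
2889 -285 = 2604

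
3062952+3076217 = 6139169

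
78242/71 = 1102 = 1102.00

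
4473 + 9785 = 14258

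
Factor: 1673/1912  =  7/8 = 2^( - 3 ) * 7^1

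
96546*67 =6468582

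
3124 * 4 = 12496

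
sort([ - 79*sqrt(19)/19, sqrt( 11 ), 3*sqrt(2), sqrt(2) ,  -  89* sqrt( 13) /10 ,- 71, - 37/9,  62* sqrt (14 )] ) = [ - 71, - 89*sqrt(13) /10 , - 79*sqrt(19)/19,-37/9, sqrt(2 ), sqrt( 11),  3*sqrt ( 2 ), 62*sqrt( 14)] 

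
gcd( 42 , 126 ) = 42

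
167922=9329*18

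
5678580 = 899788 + 4778792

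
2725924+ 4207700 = 6933624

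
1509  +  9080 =10589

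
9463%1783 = 548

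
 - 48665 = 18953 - 67618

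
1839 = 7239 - 5400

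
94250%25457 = 17879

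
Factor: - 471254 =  - 2^1*7^1*41^1 *821^1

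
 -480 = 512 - 992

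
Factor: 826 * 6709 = 2^1*7^1 * 59^1*6709^1= 5541634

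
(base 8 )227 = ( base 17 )8F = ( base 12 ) 107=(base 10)151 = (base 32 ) 4n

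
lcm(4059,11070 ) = 121770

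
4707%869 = 362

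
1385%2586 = 1385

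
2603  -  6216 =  - 3613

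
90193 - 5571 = 84622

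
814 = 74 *11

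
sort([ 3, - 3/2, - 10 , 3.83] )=[ - 10 , - 3/2 , 3,3.83 ]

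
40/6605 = 8/1321 =0.01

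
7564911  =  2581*2931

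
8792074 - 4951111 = 3840963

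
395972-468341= - 72369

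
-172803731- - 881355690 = 708551959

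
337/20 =337/20 = 16.85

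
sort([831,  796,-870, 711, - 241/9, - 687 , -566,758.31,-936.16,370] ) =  [ - 936.16, - 870 , - 687, - 566, -241/9, 370,711, 758.31,  796,  831]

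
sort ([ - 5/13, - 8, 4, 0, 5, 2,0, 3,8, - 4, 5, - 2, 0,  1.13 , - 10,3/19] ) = [ - 10, - 8, - 4,-2, - 5/13, 0, 0, 0,3/19, 1.13, 2,  3,4, 5 , 5, 8]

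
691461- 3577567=  -  2886106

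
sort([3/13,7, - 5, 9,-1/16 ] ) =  [-5, - 1/16, 3/13,  7, 9 ]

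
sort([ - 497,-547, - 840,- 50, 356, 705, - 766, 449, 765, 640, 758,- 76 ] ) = [ - 840, - 766,  -  547, - 497 ,  -  76 , - 50, 356, 449, 640,  705, 758, 765] 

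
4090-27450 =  - 23360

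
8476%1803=1264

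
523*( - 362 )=  -  189326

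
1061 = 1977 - 916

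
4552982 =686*6637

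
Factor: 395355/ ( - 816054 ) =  - 2^( - 1)*5^1*43^(- 1 )*3163^( - 1)*26357^1 = - 131785/272018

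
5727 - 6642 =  - 915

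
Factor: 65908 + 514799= 3^2*113^1 * 571^1 = 580707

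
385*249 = 95865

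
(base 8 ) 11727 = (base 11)38A8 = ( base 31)58Q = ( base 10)5079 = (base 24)8JF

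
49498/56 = 883+25/28 = 883.89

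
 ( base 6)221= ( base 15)5a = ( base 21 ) 41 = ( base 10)85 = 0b1010101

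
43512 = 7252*6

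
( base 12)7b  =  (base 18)55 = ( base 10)95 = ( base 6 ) 235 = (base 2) 1011111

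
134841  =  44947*3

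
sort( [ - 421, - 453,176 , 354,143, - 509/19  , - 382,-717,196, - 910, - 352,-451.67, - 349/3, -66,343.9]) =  [ - 910, - 717, - 453,- 451.67, - 421, - 382,-352, - 349/3, - 66, - 509/19, 143,176,196, 343.9, 354 ]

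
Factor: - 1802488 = - 2^3*233^1*967^1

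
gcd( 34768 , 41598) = 2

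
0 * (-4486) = 0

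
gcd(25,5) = 5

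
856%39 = 37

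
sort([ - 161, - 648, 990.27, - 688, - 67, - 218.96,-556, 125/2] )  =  [-688,-648, - 556 ,  -  218.96, - 161,  -  67,125/2, 990.27] 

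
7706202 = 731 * 10542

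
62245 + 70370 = 132615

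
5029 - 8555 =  - 3526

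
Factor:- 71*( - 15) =1065 = 3^1 * 5^1*  71^1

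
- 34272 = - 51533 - -17261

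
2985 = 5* 597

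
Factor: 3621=3^1*17^1*71^1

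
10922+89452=100374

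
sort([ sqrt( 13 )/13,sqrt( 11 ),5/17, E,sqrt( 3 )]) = [ sqrt (13)/13,5/17, sqrt(3),E,sqrt( 11 )]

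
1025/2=512+1/2=512.50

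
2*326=652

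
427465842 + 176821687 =604287529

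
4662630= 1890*2467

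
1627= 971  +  656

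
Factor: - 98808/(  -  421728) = 2^( -2)*179^1*191^(-1 ) = 179/764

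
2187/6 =364 + 1/2 = 364.50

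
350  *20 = 7000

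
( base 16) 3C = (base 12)50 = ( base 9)66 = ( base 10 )60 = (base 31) 1t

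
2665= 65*41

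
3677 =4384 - 707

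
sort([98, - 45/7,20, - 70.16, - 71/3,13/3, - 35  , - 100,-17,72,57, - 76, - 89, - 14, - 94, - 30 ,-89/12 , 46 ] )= [ -100, - 94, - 89, - 76, - 70.16 , - 35, - 30 , - 71/3 ,-17, - 14, - 89/12, - 45/7,13/3,20,46,57,72 , 98]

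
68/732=17/183= 0.09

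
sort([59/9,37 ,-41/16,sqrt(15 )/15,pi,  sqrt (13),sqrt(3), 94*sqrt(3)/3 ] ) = [ - 41/16, sqrt(15)/15,sqrt( 3), pi,sqrt(13),59/9,37,94*sqrt( 3 ) /3] 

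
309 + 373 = 682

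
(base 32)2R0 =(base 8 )5540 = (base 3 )10222212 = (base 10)2912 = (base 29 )3dc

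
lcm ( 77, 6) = 462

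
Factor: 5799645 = 3^2*5^1*359^2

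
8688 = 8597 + 91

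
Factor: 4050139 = 23^1*293^1*601^1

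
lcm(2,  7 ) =14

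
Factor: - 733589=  - 563^1*1303^1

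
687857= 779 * 883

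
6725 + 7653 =14378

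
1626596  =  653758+972838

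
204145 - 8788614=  - 8584469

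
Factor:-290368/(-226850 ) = 32/25 = 2^5*5^(-2 ) 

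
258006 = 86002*3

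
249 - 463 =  - 214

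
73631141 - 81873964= - 8242823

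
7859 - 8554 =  - 695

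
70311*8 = 562488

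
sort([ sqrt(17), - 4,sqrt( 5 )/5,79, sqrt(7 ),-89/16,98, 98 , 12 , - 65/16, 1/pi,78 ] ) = [ - 89/16, - 65/16, - 4,1/pi, sqrt(5)/5, sqrt(7 ), sqrt( 17),12, 78, 79, 98, 98]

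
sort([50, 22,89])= [22,50, 89]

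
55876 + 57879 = 113755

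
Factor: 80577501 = 3^1*17^1*1579951^1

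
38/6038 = 19/3019 =0.01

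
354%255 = 99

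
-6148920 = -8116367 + 1967447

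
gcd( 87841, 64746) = 1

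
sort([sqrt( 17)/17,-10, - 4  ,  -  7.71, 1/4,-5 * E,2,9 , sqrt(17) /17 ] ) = [-5*E,-10, - 7.71,-4, sqrt( 17)/17, sqrt( 17 )/17,  1/4, 2, 9] 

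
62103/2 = 62103/2 = 31051.50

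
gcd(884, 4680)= 52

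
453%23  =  16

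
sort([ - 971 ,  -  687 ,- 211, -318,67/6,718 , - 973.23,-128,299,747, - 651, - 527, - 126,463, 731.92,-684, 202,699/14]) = [ - 973.23, - 971, - 687,-684, - 651, - 527, - 318, - 211, - 128,-126,67/6, 699/14, 202,299,463, 718,731.92,747]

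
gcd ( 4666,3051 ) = 1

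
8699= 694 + 8005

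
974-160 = 814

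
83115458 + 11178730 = 94294188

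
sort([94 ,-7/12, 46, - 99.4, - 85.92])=[ - 99.4, - 85.92, - 7/12,46, 94 ]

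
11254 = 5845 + 5409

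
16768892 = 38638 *434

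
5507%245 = 117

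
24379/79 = 308+47/79 = 308.59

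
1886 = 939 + 947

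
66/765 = 22/255 =0.09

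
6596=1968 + 4628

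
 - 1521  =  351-1872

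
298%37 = 2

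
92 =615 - 523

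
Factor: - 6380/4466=-2^1*5^1*7^( - 1 ) = - 10/7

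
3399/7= 3399/7 = 485.57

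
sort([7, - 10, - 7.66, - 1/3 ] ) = [ -10,  -  7.66, - 1/3, 7]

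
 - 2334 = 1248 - 3582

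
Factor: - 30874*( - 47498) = 1466453252 = 2^2*11^1*17^1*43^1*127^1*359^1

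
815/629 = 1+ 186/629 = 1.30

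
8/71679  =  8/71679  =  0.00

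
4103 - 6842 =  - 2739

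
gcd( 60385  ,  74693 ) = 1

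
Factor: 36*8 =2^5* 3^2= 288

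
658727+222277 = 881004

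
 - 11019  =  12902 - 23921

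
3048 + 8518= 11566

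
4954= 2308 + 2646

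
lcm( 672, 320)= 6720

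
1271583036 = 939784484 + 331798552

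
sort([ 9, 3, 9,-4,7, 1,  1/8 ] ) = [-4, 1/8, 1, 3,7,9, 9 ] 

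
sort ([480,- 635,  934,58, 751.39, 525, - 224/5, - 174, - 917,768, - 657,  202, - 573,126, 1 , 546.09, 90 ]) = [-917,-657 ,-635,-573 ,- 174, - 224/5, 1,58, 90,126, 202, 480 , 525,546.09, 751.39, 768, 934 ]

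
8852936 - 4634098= 4218838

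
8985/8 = 1123 + 1/8 =1123.12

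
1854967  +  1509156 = 3364123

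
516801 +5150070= 5666871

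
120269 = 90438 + 29831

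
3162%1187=788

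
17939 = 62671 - 44732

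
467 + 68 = 535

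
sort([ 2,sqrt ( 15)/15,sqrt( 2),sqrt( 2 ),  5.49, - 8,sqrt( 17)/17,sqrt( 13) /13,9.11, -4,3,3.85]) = [  -  8, - 4,  sqrt( 17)/17, sqrt ( 15)/15,sqrt( 13 )/13, sqrt( 2),sqrt( 2 ), 2,  3,3.85,5.49,  9.11 ] 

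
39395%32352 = 7043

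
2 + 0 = 2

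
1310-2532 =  - 1222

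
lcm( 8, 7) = 56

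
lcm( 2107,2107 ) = 2107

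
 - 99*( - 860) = 85140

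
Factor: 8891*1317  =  11709447 = 3^1*17^1 *439^1*523^1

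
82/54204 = 41/27102 = 0.00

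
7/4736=7/4736 = 0.00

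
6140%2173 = 1794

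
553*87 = 48111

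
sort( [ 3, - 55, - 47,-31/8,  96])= [ - 55, - 47,-31/8,3,96 ]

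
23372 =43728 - 20356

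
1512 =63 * 24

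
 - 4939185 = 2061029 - 7000214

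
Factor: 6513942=2^1*3^1 * 1085657^1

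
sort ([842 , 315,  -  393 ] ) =[ - 393,  315, 842]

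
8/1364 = 2/341= 0.01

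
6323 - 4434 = 1889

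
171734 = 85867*2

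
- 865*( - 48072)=41582280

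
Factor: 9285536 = 2^5* 13^2*17^1*101^1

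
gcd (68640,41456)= 16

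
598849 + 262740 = 861589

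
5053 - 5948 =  - 895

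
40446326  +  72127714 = 112574040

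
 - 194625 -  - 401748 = 207123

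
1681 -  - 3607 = 5288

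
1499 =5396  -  3897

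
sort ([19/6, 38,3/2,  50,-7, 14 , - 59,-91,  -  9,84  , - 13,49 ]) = [ - 91, - 59 , - 13 ,-9,  -  7 , 3/2,  19/6,14 , 38,  49, 50, 84]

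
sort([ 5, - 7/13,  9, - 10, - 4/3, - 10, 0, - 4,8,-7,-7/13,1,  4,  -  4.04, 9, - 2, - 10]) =[  -  10, - 10, - 10, - 7, - 4.04, - 4, - 2, - 4/3, -7/13, - 7/13,0,1,4,5,  8,9,9 ] 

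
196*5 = 980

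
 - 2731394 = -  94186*29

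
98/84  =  1+1/6= 1.17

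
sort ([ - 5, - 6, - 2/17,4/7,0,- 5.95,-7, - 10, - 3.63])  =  [ - 10,  -  7,-6,  -  5.95,-5, - 3.63, - 2/17,0,  4/7] 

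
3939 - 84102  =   - 80163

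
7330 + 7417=14747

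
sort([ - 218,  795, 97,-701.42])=[ - 701.42, - 218, 97, 795 ]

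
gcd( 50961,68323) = 1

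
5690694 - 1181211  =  4509483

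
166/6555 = 166/6555 = 0.03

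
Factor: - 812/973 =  - 2^2 * 29^1*139^( - 1) = -116/139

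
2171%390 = 221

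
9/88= 9/88 = 0.10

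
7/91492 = 7/91492=   0.00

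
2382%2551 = 2382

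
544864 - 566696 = -21832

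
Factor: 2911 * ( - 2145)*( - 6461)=3^1*5^1*7^1*11^1 * 13^2*41^1*71^2 = 40343097795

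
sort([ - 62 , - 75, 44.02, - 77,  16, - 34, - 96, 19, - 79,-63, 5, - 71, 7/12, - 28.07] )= [ - 96,- 79, - 77, - 75, - 71, - 63, - 62, - 34,-28.07, 7/12, 5,16, 19, 44.02] 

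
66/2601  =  22/867  =  0.03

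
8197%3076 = 2045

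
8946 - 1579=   7367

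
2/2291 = 2/2291 = 0.00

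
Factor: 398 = 2^1 * 199^1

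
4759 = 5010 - 251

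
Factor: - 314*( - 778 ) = 2^2*157^1*389^1  =  244292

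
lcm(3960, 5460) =360360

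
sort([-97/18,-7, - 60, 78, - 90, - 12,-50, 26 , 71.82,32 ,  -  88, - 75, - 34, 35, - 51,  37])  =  [ - 90, - 88, - 75, - 60, - 51,- 50, - 34,-12 , - 7, - 97/18, 26, 32,  35, 37,71.82, 78 ]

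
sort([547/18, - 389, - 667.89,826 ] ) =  [ - 667.89, - 389, 547/18, 826] 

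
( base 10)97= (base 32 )31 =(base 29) 3a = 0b1100001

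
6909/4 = 6909/4 = 1727.25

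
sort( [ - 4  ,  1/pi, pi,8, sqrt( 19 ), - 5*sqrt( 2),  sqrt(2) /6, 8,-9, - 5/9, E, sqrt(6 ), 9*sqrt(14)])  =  [-9,-5*sqrt(2), - 4, - 5/9,sqrt (2 )/6,  1/pi, sqrt( 6),E,pi,sqrt( 19), 8, 8,9*sqrt (14)]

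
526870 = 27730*19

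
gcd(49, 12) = 1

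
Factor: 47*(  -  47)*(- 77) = 7^1* 11^1*47^2=170093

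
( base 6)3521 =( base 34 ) op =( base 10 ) 841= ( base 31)R4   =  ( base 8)1511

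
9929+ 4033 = 13962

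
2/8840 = 1/4420=0.00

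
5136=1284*4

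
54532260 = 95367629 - 40835369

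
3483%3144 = 339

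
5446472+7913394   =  13359866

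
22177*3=66531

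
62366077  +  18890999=81257076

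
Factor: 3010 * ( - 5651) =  - 2^1 * 5^1*7^1 * 43^1*5651^1  =  - 17009510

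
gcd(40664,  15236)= 52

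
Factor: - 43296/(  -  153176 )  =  132/467 = 2^2*3^1*11^1*467^( - 1 ) 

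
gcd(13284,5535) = 1107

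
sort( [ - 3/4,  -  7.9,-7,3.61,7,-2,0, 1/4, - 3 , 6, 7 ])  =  [-7.9,- 7, - 3, - 2,-3/4 , 0,1/4,3.61, 6,7,7]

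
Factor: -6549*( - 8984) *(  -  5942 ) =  - 349604795472  =  - 2^4 * 3^1 * 37^1*59^1*1123^1 * 2971^1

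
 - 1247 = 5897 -7144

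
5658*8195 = 46367310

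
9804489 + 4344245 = 14148734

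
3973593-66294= 3907299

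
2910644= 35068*83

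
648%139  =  92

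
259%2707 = 259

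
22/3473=22/3473 = 0.01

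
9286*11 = 102146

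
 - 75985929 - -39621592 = - 36364337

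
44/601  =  44/601 =0.07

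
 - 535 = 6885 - 7420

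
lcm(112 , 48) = 336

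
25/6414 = 25/6414 =0.00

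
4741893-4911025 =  - 169132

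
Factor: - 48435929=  -48435929^1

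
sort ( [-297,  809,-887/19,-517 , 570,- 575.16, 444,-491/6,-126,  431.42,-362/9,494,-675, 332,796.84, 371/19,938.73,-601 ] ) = [-675, -601, - 575.16, - 517, - 297, - 126,  -  491/6,  -  887/19,- 362/9, 371/19, 332,  431.42,444,  494,570, 796.84,809,  938.73 ] 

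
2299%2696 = 2299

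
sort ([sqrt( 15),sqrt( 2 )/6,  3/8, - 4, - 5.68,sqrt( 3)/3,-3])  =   [ - 5.68, - 4, - 3, sqrt (2 )/6, 3/8,sqrt(3 ) /3,sqrt( 15 )]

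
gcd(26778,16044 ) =6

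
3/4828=3/4828 =0.00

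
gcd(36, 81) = 9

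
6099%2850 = 399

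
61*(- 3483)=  - 212463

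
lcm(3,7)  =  21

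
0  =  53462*0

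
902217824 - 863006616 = 39211208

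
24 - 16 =8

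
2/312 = 1/156  =  0.01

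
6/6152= 3/3076 = 0.00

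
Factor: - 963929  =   - 67^1*14387^1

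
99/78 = 33/26 =1.27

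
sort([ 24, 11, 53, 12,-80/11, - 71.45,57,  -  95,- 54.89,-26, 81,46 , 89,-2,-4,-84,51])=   [ - 95,-84, - 71.45,-54.89,-26,-80/11 ,-4, - 2,11,12,24, 46,51, 53, 57,81, 89]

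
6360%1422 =672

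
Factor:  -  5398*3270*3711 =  -2^2*3^2*5^1*109^1*1237^1 * 2699^1= - 65504568060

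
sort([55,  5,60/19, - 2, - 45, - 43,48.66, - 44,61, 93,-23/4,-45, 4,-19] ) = [-45, - 45, - 44,- 43,-19  , - 23/4 , - 2,  60/19 , 4, 5 , 48.66 , 55, 61,93]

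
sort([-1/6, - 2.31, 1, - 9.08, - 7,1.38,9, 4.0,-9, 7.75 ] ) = [ - 9.08,-9 , - 7, - 2.31, - 1/6, 1, 1.38, 4.0,7.75, 9 ] 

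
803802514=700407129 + 103395385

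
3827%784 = 691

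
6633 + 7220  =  13853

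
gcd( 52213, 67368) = 7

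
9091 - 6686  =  2405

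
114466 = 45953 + 68513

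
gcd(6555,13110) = 6555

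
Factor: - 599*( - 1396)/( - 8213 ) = - 836204/8213  =  -2^2*43^( -1)*191^( -1 ) * 349^1*599^1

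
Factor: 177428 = 2^2*44357^1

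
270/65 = 54/13 = 4.15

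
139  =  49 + 90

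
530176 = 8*66272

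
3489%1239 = 1011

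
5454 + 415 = 5869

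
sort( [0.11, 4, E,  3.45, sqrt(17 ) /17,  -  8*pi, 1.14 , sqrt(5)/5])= [ - 8*pi,0.11, sqrt( 17 )/17, sqrt(5 ) /5,  1.14, E, 3.45, 4 ]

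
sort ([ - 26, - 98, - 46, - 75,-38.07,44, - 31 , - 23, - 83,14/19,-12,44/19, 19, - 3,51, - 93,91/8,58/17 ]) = [ - 98, - 93 ,  -  83, - 75, - 46,-38.07, - 31, - 26,  -  23,-12,-3, 14/19,44/19,  58/17,91/8,  19 , 44,51]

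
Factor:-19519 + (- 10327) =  - 2^1*14923^1= - 29846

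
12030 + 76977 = 89007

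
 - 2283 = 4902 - 7185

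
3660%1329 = 1002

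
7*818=5726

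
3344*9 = 30096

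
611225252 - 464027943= 147197309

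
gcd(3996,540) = 108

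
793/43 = 18 + 19/43 = 18.44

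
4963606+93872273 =98835879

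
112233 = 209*537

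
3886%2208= 1678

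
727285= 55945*13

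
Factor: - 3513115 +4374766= 3^3*7^1 * 47^1*97^1 = 861651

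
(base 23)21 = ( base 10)47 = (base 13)38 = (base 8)57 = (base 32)1f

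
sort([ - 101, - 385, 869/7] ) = [ - 385, - 101, 869/7 ] 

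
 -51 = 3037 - 3088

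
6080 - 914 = 5166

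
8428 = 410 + 8018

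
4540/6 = 756 + 2/3 = 756.67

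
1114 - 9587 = - 8473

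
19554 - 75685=-56131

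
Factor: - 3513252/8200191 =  - 2^2 * 19^1*293^( - 1)*491^( - 1)*811^1  =  - 61636/143863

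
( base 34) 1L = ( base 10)55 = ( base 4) 313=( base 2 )110111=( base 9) 61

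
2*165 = 330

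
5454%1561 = 771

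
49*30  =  1470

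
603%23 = 5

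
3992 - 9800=-5808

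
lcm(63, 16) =1008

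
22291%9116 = 4059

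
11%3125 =11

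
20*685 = 13700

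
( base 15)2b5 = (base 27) mq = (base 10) 620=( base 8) 1154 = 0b1001101100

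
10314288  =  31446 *328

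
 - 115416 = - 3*38472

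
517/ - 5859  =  -1 + 5342/5859=-  0.09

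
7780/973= 7 + 969/973 = 8.00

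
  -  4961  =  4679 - 9640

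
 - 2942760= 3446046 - 6388806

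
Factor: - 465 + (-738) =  - 3^1*401^1 = - 1203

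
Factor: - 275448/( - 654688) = 2^( - 2) * 3^1*23^1*41^( - 1) = 69/164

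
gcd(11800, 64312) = 8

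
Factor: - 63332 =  - 2^2*71^1*223^1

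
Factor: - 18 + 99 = 3^4 = 81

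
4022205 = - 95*( - 42339 )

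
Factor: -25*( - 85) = 2125 = 5^3*17^1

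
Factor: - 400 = -2^4*5^2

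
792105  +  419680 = 1211785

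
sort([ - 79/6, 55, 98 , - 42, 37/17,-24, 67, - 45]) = [ - 45,-42, - 24, - 79/6, 37/17,55, 67,98] 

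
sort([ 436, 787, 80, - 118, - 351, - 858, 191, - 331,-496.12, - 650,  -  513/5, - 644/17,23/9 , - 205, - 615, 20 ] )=[ - 858, - 650, - 615, - 496.12,  -  351, - 331, - 205, - 118, - 513/5, - 644/17,23/9, 20, 80, 191, 436, 787 ] 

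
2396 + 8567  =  10963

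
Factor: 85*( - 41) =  - 5^1*17^1*41^1 = - 3485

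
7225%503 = 183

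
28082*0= 0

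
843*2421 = 2040903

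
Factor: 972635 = 5^1*194527^1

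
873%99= 81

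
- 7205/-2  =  7205/2 = 3602.50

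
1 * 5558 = 5558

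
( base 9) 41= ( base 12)31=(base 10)37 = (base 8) 45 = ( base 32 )15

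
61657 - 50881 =10776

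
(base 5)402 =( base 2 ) 1100110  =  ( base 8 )146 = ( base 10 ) 102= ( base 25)42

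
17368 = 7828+9540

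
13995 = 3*4665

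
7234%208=162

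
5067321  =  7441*681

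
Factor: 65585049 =3^1*59^1 * 370537^1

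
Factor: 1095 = 3^1*5^1*73^1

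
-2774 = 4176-6950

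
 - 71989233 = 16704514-88693747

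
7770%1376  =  890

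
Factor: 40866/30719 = 294/221 = 2^1*3^1*7^2*13^ ( - 1 )*17^( -1 ) 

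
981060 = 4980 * 197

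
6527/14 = 466 + 3/14 = 466.21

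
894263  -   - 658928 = 1553191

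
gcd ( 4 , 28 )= 4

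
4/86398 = 2/43199 = 0.00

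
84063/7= 12009 = 12009.00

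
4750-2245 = 2505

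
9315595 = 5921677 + 3393918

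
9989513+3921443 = 13910956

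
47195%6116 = 4383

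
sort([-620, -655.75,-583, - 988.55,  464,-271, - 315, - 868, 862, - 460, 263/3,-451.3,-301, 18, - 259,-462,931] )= [ - 988.55, - 868, - 655.75,-620,  -  583, - 462, - 460, - 451.3,-315,- 301, - 271, - 259,  18 , 263/3, 464,862,931 ]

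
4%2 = 0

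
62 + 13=75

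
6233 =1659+4574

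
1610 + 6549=8159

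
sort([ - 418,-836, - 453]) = [-836, - 453 , - 418]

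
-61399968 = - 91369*672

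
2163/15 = 144  +  1/5 = 144.20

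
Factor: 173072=2^4*29^1*373^1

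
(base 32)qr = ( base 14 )455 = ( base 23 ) 1e8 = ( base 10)859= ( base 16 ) 35B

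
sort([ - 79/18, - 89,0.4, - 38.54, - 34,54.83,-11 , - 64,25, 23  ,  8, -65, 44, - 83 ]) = [ - 89, - 83, - 65, - 64, - 38.54,  -  34, - 11, - 79/18, 0.4, 8,23,25,44, 54.83 ] 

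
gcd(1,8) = 1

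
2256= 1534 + 722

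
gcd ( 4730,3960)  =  110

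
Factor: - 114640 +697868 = 583228 = 2^2* 145807^1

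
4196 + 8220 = 12416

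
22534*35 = 788690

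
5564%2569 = 426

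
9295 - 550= 8745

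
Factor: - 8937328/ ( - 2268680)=2^1*5^( - 1 )*43^( - 1 )*1319^(- 1)*558583^1 = 1117166/283585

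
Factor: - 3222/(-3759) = 2^1*3^1*7^( - 1) = 6/7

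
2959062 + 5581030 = 8540092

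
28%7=0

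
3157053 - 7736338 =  - 4579285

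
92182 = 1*92182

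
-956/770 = -478/385 = - 1.24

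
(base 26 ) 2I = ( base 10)70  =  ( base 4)1012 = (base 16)46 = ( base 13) 55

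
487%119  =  11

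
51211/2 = 51211/2 = 25605.50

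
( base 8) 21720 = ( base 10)9168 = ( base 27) CFF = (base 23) H7E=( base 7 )35505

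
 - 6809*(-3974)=27058966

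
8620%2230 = 1930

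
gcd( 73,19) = 1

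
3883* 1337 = 5191571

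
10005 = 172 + 9833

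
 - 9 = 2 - 11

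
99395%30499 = 7898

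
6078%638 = 336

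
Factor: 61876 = 2^2* 31^1*499^1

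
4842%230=12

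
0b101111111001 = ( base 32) 2VP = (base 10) 3065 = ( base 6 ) 22105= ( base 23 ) 5I6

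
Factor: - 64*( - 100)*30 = 192000 = 2^9*3^1*5^3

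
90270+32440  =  122710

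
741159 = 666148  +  75011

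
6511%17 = 0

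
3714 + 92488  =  96202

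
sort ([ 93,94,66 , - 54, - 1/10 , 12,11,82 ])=[ - 54, - 1/10,11,12,66,82,93,94 ]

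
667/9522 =29/414 = 0.07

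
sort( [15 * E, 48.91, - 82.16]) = [ - 82.16, 15*E,48.91] 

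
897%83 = 67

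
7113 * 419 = 2980347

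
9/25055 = 9/25055 = 0.00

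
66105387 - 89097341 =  - 22991954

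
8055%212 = 211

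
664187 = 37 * 17951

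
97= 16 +81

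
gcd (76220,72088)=4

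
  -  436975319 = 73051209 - 510026528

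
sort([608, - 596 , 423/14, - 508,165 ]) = [ - 596,-508, 423/14,165, 608] 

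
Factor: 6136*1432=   8786752 = 2^6*13^1*59^1*179^1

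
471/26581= 471/26581= 0.02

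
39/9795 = 13/3265= 0.00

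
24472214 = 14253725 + 10218489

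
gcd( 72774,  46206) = 18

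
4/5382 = 2/2691 = 0.00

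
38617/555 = 38617/555  =  69.58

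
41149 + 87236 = 128385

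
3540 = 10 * 354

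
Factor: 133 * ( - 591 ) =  -3^1*7^1*19^1*197^1 = -  78603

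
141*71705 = 10110405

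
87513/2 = 43756 + 1/2 =43756.50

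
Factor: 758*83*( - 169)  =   - 10632466 = - 2^1*13^2*83^1*379^1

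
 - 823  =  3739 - 4562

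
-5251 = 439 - 5690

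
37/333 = 1/9  =  0.11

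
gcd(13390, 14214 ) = 206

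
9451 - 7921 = 1530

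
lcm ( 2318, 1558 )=95038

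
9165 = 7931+1234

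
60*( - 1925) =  - 115500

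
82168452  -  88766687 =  - 6598235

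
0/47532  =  0 = 0.00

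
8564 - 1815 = 6749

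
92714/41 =2261 + 13/41=2261.32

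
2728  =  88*31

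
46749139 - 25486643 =21262496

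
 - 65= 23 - 88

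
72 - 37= 35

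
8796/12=733 = 733.00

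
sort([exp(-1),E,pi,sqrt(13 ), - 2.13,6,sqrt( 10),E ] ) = [-2.13, exp( - 1),E,E,pi,sqrt( 10), sqrt( 13 ), 6] 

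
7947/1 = 7947 = 7947.00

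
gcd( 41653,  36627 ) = 1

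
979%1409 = 979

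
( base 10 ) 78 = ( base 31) 2G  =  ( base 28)2m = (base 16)4e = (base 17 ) 4a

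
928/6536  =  116/817 = 0.14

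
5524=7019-1495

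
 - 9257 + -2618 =- 11875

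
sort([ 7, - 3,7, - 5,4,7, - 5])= [ - 5, - 5, - 3,4,7,7,7]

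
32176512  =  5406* 5952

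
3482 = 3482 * 1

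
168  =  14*12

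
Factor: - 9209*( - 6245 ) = 57510205  =  5^1*1249^1*9209^1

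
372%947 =372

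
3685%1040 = 565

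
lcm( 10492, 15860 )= 681980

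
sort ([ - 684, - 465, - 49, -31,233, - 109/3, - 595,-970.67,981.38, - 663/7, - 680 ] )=[ - 970.67, - 684, - 680, - 595, -465, - 663/7, - 49, - 109/3, - 31, 233,981.38 ]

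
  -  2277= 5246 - 7523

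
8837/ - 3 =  - 8837/3 = - 2945.67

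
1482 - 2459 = -977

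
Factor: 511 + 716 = 3^1 * 409^1 = 1227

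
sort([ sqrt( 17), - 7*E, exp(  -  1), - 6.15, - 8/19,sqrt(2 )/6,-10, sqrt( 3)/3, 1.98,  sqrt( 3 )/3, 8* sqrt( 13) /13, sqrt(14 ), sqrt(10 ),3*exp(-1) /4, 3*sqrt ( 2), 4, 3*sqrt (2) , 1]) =[ - 7*E, - 10, - 6.15, - 8/19, sqrt( 2)/6, 3*exp (  -  1) /4,  exp(-1),sqrt( 3)/3,sqrt( 3 )/3, 1,  1.98,8 * sqrt (13)/13,sqrt (10), sqrt( 14), 4 , sqrt( 17 ) , 3*sqrt( 2 ), 3*sqrt (2)] 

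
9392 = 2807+6585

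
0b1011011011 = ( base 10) 731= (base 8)1333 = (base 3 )1000002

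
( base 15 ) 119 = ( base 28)8P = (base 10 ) 249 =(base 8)371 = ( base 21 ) bi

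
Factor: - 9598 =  - 2^1 * 4799^1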